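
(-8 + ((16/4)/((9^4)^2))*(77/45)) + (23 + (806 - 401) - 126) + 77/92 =52543903848961/178213424940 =294.84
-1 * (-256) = 256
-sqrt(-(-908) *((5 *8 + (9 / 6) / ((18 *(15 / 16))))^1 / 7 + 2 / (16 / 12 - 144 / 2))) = -sqrt(160247265430) / 5565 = -71.93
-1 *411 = -411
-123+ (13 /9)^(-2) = -20706 /169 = -122.52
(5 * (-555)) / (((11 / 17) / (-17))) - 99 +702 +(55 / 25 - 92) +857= 4085236 / 55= 74277.02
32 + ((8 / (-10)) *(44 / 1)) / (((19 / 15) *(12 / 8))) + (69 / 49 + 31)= 42716 / 931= 45.88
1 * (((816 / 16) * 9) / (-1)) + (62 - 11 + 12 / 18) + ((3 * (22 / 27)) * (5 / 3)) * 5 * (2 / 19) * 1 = -405.19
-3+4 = 1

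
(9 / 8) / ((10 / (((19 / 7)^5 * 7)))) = 22284891 / 192080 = 116.02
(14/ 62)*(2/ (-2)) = -7/ 31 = -0.23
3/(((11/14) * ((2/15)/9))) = 257.73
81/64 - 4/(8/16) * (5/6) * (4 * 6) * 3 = -30639/64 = -478.73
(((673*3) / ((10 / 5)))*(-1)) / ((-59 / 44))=752.85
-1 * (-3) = 3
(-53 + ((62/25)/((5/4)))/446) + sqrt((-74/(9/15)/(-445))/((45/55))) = -52.41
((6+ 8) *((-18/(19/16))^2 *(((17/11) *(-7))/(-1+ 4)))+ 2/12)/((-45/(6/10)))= 276365437/1786950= 154.66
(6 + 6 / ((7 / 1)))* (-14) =-96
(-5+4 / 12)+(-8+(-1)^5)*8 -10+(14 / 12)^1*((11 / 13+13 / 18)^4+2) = -1390111198169 / 17989317216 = -77.27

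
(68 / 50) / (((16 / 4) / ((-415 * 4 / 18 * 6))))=-188.13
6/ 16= 3/ 8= 0.38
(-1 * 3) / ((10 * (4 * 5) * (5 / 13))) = -39 / 1000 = -0.04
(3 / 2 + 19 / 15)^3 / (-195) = -571787 / 5265000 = -0.11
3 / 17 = 0.18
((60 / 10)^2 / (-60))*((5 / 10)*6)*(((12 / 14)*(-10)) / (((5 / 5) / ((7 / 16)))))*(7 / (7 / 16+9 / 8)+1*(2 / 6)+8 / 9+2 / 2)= 45.24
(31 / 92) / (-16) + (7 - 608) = -601.02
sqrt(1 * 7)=sqrt(7)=2.65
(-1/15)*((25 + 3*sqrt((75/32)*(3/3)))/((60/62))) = -2.04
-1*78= -78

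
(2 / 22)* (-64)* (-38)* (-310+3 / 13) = -9793664 / 143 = -68487.16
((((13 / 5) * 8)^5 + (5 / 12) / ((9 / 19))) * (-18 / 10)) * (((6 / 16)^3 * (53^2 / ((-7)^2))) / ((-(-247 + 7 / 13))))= -47982806000880439 / 558208000000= -85958.65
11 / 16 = 0.69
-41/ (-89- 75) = 1/ 4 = 0.25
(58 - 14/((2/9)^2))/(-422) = 451/844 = 0.53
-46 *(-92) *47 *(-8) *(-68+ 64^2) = -6409482496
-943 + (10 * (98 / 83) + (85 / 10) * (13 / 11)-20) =-1718535 / 1826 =-941.15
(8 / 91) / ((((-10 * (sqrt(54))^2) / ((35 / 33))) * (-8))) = 1 / 46332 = 0.00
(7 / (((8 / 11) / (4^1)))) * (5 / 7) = 55 / 2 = 27.50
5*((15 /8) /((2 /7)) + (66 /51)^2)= 190445 /4624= 41.19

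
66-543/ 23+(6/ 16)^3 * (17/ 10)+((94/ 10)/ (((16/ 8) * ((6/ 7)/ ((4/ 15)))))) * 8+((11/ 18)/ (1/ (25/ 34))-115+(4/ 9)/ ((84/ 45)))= -37920680449/ 630604800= -60.13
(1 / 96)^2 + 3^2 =9.00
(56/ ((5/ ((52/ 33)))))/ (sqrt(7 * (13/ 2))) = 32 * sqrt(182)/ 165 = 2.62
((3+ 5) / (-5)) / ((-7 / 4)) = 0.91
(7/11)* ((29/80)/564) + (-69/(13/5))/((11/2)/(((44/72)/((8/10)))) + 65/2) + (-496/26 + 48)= 72375422723/2561507520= 28.26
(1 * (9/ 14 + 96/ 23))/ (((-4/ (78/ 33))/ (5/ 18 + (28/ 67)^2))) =-22336327/ 17345496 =-1.29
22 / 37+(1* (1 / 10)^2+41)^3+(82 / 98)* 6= 125055404891713 / 1813000000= 68977.06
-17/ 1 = -17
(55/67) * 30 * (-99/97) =-163350/6499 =-25.13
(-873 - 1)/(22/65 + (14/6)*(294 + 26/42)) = -511290/402353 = -1.27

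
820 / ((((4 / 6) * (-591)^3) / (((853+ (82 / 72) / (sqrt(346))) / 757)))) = -349730 / 52087926249 - 8405 * sqrt(346) / 324403604678772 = -0.00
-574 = -574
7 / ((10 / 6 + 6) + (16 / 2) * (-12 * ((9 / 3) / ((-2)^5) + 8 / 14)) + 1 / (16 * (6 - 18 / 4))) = -1176 / 6409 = -0.18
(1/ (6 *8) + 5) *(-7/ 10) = -1687/ 480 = -3.51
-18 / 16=-9 / 8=-1.12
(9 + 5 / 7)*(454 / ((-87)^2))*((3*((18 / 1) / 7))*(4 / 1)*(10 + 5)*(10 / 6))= 18523200 / 41209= 449.49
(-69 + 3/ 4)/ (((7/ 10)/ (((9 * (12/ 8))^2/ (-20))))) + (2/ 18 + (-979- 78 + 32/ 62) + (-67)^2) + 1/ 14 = 270055679/ 62496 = 4321.17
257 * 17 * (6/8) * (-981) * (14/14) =-12857967/4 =-3214491.75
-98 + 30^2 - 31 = 771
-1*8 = -8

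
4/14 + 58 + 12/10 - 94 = -34.51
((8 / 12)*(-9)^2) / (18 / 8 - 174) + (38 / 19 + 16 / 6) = 2990 / 687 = 4.35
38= 38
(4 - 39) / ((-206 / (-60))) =-1050 / 103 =-10.19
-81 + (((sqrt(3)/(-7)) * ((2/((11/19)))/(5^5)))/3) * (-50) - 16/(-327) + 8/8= -26144/327 + 76 * sqrt(3)/28875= -79.95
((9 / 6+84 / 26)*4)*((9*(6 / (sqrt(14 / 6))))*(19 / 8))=63099*sqrt(21) / 182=1588.77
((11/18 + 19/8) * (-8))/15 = -43/27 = -1.59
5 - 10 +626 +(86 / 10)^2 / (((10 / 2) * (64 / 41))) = 5043809 / 8000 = 630.48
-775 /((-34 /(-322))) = -124775 /17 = -7339.71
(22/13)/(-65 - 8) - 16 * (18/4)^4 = -6226411/949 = -6561.02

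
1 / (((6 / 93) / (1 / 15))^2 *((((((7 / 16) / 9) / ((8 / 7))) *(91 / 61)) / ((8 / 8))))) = 1875872 / 111475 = 16.83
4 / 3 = 1.33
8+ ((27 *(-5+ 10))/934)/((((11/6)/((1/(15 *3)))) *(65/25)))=534293/66781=8.00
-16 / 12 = -4 / 3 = -1.33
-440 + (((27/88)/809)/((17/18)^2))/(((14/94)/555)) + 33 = -14597131183/36005354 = -405.42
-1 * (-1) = 1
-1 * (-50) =50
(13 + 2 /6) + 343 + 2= 1075 /3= 358.33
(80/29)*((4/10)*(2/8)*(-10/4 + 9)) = 52/29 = 1.79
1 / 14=0.07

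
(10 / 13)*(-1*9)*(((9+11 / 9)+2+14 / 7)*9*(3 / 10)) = -3456 / 13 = -265.85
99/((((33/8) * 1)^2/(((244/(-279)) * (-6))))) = 31232/1023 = 30.53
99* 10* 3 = 2970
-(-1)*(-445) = -445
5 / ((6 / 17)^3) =24565 / 216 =113.73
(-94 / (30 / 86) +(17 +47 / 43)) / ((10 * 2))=-40534 / 3225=-12.57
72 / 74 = 36 / 37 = 0.97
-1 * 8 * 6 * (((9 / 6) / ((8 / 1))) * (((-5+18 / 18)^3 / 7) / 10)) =288 / 35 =8.23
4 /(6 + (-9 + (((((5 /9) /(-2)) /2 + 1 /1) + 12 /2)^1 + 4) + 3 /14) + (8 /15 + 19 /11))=0.39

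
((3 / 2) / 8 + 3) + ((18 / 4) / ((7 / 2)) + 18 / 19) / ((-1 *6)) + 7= 20887 / 2128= 9.82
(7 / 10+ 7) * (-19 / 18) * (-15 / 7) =209 / 12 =17.42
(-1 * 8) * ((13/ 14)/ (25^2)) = -52/ 4375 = -0.01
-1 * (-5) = 5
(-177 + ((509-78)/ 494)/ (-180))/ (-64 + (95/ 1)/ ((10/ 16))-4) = -15739271/ 7469280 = -2.11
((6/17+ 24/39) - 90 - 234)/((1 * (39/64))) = -4568960/8619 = -530.10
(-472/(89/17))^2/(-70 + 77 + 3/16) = 1030153216/910915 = 1130.90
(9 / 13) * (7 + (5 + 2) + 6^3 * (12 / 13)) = 24966 / 169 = 147.73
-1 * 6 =-6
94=94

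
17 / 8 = 2.12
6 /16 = 3 /8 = 0.38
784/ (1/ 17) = 13328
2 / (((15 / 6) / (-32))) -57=-413 / 5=-82.60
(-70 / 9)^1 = -70 / 9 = -7.78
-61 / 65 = -0.94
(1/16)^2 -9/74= -1115/9472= -0.12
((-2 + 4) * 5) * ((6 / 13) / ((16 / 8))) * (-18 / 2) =-270 / 13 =-20.77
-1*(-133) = 133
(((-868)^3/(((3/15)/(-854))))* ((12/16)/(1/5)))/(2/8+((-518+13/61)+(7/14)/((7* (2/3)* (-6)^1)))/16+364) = 572342719788134400/18139627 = 31552066632.25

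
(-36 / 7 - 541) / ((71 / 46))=-175858 / 497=-353.84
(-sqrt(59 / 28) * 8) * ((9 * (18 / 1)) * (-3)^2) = -5832 * sqrt(413) / 7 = -16931.46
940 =940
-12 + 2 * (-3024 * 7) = -42348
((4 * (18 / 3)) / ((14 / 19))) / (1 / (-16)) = -3648 / 7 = -521.14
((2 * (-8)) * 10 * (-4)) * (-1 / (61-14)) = -640 / 47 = -13.62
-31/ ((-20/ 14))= 217/ 10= 21.70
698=698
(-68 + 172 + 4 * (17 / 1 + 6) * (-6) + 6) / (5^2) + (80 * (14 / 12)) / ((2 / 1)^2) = 424 / 75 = 5.65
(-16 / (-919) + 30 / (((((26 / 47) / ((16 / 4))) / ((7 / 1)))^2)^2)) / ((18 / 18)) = 5168212243867696 / 26247559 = 196902586.02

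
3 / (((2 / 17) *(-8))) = -51 / 16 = -3.19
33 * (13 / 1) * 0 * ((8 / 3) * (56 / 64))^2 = 0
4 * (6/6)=4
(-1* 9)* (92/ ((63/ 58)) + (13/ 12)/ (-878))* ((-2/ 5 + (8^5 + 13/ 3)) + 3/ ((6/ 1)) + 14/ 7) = -18425549460847/ 737520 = -24983118.37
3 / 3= 1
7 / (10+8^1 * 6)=7 / 58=0.12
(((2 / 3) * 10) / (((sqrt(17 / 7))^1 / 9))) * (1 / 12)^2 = 5 * sqrt(119) / 204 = 0.27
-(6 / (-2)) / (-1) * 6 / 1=-18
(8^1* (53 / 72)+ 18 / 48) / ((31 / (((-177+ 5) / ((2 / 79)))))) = -1532047 / 1116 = -1372.80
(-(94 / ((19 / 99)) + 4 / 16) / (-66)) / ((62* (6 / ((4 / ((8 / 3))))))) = 37243 / 1243968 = 0.03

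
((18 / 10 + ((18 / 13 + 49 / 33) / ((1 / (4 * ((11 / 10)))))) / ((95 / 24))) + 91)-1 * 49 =290161 / 6175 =46.99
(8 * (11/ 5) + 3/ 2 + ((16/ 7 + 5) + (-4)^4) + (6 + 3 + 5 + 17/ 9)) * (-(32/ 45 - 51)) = 425247119/ 28350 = 14999.90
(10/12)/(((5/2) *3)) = 1/9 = 0.11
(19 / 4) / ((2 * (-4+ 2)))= -1.19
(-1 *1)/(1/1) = -1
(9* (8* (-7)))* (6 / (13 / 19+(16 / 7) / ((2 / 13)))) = -134064 / 689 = -194.58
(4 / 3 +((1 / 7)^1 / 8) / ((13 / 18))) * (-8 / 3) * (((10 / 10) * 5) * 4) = -72.43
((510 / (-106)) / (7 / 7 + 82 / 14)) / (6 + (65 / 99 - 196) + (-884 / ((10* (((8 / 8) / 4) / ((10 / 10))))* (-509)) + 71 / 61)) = 537923925 / 143736088192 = 0.00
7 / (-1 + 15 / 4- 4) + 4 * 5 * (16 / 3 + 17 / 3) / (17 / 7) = 7224 / 85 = 84.99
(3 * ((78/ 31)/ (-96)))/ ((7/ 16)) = -0.18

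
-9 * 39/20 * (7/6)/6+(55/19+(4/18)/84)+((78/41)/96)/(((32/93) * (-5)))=-39699043/75382272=-0.53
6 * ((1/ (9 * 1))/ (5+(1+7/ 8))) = 16/ 165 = 0.10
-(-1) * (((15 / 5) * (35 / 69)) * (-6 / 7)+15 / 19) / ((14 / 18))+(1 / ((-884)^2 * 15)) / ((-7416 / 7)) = -176031560037413 / 265916317080960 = -0.66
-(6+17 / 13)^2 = -9025 / 169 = -53.40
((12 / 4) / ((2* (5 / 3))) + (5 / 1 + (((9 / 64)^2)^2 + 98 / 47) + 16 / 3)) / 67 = 0.20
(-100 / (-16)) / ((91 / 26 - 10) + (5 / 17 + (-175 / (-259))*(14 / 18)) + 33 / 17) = -1.67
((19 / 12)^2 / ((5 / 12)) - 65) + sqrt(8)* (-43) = -86* sqrt(2) - 3539 / 60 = -180.61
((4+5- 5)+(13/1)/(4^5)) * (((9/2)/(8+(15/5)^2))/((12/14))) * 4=86289/17408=4.96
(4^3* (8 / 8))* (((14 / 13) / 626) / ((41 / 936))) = 32256 / 12833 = 2.51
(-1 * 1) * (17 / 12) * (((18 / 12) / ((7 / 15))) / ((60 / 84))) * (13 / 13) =-51 / 8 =-6.38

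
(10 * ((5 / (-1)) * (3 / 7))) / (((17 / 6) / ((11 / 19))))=-9900 / 2261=-4.38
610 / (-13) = -610 / 13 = -46.92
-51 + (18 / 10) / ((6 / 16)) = -231 / 5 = -46.20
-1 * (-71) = 71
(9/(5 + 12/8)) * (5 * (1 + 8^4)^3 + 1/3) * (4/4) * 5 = 30946419302880/13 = 2380493792529.23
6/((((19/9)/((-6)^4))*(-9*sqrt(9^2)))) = -864/19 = -45.47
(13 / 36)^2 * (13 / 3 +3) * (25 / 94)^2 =1161875 / 17177184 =0.07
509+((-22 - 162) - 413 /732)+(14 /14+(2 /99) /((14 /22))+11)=5172179 /15372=336.47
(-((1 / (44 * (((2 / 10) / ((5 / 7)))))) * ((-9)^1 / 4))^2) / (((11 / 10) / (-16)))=253125 / 521752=0.49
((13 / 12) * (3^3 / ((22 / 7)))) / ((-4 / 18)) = -7371 / 176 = -41.88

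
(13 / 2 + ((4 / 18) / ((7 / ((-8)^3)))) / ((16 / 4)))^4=8882874001 / 252047376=35.24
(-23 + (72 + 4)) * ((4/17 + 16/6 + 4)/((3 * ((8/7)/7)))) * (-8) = -5974.80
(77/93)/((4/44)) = 847/93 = 9.11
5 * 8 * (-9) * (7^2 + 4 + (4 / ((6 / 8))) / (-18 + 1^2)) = -322440 / 17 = -18967.06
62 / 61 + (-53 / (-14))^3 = 9251625 / 167384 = 55.27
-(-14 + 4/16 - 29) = 171/4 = 42.75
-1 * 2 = -2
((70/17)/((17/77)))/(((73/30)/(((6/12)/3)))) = 26950/21097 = 1.28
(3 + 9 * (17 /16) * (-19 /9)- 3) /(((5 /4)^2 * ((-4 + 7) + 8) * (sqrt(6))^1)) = -323 * sqrt(6) /1650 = -0.48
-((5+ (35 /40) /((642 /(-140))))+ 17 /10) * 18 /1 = -125367 /1070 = -117.17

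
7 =7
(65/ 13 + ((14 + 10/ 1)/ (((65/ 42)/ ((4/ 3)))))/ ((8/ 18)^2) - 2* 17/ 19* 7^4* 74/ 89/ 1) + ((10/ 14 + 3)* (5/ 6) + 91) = -7775500381/ 2308215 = -3368.62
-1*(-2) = 2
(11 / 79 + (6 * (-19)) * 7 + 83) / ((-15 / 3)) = 56474 / 395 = 142.97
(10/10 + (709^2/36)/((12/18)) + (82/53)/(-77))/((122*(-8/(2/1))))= -2051537137/47796672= -42.92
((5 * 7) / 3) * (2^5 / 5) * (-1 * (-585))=43680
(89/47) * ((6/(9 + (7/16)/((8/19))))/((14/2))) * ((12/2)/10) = 205056/2113825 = 0.10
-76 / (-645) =76 / 645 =0.12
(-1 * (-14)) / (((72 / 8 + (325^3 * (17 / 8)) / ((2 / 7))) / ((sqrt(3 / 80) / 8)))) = 7 * sqrt(15) / 20425235095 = 0.00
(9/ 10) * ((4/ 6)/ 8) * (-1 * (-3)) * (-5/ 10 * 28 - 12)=-5.85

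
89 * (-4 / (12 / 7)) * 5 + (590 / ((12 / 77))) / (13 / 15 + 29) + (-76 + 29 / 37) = -14020337 / 14208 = -986.79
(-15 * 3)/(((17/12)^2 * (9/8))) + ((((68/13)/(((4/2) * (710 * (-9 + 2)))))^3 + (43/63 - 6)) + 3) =-1950947418998821463/87689902727597625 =-22.25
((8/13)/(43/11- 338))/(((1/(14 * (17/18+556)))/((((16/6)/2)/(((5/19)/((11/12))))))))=-7375192/110565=-66.70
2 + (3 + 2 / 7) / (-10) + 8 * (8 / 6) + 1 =2801 / 210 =13.34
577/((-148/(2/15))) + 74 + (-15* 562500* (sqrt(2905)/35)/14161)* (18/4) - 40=37163/1110 - 7593750* sqrt(2905)/99127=-4095.45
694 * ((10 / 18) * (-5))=-17350 / 9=-1927.78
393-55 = 338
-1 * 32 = -32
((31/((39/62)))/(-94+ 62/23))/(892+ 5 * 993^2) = -22103/201930060150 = -0.00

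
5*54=270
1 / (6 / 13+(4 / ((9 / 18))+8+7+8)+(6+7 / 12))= 156 / 5935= 0.03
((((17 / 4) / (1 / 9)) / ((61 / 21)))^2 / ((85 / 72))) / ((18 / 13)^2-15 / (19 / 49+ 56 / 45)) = -2018319849 / 99940570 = -20.20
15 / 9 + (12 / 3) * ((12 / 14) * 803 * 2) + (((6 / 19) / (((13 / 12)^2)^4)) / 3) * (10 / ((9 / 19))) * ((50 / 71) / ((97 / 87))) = 649897260266069509 / 117976686986067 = 5508.69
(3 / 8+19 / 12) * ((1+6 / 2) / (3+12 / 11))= 517 / 270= 1.91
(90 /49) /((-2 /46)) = -2070 /49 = -42.24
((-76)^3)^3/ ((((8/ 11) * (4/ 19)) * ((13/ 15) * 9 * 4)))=-690603303278704640/ 39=-17707777007146272.82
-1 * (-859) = 859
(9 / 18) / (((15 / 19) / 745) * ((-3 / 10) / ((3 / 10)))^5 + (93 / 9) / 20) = 84930 / 87581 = 0.97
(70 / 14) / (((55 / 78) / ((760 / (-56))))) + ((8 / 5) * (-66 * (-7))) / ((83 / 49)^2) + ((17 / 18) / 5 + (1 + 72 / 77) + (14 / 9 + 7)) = 8215070957 / 47740770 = 172.08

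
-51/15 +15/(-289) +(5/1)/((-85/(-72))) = 1132/1445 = 0.78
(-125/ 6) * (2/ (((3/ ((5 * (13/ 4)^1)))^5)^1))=-145036328125/ 746496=-194289.49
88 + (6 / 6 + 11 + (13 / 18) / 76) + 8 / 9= 138029 / 1368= 100.90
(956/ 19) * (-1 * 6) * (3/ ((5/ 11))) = -189288/ 95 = -1992.51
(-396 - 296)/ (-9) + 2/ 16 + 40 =8425/ 72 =117.01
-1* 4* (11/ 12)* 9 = -33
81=81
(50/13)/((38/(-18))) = -450/247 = -1.82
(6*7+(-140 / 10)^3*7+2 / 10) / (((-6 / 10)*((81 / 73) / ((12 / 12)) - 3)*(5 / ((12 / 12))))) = -2331839 / 690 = -3379.48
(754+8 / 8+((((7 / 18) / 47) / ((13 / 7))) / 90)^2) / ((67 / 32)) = 1479412884928802 / 4102676460675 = 360.60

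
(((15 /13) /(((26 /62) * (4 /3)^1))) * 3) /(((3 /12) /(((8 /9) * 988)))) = 282720 /13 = 21747.69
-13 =-13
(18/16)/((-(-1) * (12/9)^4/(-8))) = -729/256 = -2.85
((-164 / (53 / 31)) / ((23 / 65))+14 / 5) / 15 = -17.89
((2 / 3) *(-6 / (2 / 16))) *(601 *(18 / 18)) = -19232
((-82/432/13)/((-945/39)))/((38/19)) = 41/136080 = 0.00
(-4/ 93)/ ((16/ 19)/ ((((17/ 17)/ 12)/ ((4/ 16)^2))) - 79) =76/ 138477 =0.00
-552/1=-552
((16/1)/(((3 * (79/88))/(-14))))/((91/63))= -59136/1027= -57.58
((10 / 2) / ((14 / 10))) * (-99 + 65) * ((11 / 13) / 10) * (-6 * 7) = 431.54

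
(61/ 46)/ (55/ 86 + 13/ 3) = 7869/ 29509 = 0.27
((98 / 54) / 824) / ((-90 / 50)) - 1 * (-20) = 4004395 / 200232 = 20.00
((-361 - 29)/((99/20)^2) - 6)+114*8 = 2907902/3267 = 890.08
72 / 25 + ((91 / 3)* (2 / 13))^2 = 5548 / 225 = 24.66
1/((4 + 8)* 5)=1/60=0.02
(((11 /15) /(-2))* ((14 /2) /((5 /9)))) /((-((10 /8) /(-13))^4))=844491648 /15625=54047.47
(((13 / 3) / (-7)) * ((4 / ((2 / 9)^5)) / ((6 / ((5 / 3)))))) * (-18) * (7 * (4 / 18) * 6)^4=173365920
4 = 4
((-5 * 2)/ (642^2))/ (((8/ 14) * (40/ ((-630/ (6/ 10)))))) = 1225/ 1099104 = 0.00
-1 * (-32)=32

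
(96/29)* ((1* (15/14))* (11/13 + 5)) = 54720/2639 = 20.74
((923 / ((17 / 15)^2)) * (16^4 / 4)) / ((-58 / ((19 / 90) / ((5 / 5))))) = -359157760 / 8381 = -42853.81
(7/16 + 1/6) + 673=32333/48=673.60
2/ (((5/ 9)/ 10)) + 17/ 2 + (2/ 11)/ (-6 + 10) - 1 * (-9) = 589/ 11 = 53.55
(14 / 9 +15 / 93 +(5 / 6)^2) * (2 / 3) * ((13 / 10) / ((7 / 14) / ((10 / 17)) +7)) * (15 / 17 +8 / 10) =555841 / 1241085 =0.45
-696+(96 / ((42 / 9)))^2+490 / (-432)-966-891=-22553981 / 10584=-2130.95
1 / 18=0.06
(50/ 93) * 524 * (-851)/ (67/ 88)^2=-172661772800/ 417477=-413583.92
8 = 8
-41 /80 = -0.51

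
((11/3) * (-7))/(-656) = 0.04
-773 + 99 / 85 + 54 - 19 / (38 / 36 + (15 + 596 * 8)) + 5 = -5217701853 / 7319605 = -712.84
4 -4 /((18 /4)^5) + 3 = 413215 /59049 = 7.00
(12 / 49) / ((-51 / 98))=-0.47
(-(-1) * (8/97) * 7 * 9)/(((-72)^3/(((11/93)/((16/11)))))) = -847/748237824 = -0.00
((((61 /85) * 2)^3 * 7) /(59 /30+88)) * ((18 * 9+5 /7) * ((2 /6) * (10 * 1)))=486647264 /3900055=124.78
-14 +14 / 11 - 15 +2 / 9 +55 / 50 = -26141 / 990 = -26.41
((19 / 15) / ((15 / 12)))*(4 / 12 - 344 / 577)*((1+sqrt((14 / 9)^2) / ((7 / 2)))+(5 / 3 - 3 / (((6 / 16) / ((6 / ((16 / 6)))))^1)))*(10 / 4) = 463372 / 46737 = 9.91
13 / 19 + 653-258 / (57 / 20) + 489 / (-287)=3061609 / 5453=561.45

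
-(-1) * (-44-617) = -661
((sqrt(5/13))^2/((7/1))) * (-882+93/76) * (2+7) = -3012255/6916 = -435.55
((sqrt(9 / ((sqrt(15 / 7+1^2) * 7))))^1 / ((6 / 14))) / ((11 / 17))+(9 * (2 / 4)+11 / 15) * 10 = 17 * 154^(3 / 4) / 242+157 / 3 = 55.40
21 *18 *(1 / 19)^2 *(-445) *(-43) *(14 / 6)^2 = 39379830 / 361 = 109085.40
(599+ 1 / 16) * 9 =86265 / 16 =5391.56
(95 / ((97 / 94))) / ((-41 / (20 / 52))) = -44650 / 51701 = -0.86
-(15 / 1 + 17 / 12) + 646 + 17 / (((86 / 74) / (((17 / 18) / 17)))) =975853 / 1548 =630.40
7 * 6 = 42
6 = 6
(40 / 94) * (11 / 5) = 0.94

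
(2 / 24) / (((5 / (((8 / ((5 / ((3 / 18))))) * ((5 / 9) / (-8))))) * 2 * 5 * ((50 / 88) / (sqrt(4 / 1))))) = -11 / 101250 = -0.00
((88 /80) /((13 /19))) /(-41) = -209 /5330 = -0.04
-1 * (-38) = 38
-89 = -89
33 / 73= 0.45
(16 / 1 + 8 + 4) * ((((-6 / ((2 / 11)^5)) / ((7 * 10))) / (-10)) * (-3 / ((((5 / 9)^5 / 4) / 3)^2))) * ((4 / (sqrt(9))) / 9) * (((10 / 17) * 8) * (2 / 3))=-86592348.96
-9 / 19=-0.47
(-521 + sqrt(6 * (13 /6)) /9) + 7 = -514 + sqrt(13) /9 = -513.60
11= 11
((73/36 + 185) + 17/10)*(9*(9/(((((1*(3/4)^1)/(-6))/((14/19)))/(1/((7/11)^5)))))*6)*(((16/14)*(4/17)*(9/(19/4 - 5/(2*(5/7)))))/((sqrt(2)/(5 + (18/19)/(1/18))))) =-40744029221862912*sqrt(2)/368373425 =-156419423.34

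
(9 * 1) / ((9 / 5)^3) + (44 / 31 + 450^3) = 228814882439 / 2511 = 91125002.96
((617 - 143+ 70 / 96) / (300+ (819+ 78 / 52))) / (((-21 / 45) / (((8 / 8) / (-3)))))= 113935 / 376488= 0.30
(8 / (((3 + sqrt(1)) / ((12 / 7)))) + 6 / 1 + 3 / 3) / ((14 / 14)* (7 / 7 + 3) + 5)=73 / 63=1.16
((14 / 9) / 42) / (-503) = -1 / 13581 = -0.00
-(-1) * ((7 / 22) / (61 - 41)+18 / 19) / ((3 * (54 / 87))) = 233537 / 451440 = 0.52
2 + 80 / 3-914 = -2656 / 3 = -885.33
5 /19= 0.26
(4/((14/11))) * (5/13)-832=-75602/91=-830.79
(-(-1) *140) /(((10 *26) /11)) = 5.92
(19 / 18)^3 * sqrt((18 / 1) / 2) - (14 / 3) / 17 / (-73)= 8521091 / 2412504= 3.53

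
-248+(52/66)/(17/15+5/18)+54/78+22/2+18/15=-21298254/90805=-234.55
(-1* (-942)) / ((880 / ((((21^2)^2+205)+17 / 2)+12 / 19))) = 696930693 / 3344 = 208412.29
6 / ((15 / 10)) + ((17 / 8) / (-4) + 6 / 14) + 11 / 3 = 5083 / 672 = 7.56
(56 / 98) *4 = 16 / 7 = 2.29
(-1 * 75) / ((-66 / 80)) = 90.91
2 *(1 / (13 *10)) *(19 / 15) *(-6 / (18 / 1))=-19 / 2925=-0.01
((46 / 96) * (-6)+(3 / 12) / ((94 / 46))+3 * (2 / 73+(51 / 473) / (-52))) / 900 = -150588479 / 50633325600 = -0.00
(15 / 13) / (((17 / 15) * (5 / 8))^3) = 207360 / 63869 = 3.25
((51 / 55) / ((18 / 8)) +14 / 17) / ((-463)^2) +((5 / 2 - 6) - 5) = -10222178833 / 1202610090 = -8.50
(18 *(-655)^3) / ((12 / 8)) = -3372136500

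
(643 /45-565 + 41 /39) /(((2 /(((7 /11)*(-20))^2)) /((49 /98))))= -315119980 /14157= -22258.95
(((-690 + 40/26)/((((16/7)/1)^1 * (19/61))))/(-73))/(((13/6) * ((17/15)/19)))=85987125/838916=102.50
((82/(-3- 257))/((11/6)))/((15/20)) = -164/715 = -0.23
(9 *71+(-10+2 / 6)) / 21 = 1888 / 63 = 29.97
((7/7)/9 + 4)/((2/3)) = 37/6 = 6.17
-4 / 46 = -2 / 23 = -0.09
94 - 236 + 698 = 556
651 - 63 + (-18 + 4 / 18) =5132 / 9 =570.22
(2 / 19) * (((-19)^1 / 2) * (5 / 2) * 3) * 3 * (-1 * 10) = 225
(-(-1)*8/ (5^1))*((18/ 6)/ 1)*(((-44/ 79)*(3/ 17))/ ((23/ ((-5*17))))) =3168/ 1817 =1.74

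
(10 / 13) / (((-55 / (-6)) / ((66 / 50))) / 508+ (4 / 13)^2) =1188720 / 167429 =7.10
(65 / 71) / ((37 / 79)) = 1.95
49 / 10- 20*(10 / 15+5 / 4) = -1003 / 30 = -33.43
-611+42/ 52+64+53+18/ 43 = -550921/ 1118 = -492.77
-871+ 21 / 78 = -22639 / 26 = -870.73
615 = 615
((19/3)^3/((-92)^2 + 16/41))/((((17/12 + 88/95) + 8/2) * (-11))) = -0.00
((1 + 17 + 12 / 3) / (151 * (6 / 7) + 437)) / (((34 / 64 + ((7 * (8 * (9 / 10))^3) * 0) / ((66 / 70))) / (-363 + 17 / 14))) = -356576 / 13481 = -26.45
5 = 5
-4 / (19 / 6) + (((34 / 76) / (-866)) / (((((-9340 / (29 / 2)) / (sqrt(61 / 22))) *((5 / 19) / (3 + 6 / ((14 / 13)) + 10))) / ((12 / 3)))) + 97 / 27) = 6409 *sqrt(1342) / 622809880 + 1195 / 513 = 2.33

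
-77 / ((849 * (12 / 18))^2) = -77 / 320356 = -0.00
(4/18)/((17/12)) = 8/51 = 0.16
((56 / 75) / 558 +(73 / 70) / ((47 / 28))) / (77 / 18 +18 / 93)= 1224652 / 8794875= 0.14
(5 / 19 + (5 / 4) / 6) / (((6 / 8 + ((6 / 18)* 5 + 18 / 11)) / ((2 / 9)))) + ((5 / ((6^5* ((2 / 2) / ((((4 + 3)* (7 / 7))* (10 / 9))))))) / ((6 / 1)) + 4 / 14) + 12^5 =743467879561049 / 2987826912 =248832.31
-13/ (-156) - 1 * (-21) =253/ 12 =21.08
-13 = -13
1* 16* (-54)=-864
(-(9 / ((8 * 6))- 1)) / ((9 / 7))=91 / 144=0.63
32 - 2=30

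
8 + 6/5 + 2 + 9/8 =493/40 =12.32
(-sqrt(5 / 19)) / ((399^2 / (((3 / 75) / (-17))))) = sqrt(95) / 1285548075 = 0.00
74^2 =5476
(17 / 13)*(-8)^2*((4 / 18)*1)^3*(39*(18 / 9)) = 17408 / 243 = 71.64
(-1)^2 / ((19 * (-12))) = -1 / 228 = -0.00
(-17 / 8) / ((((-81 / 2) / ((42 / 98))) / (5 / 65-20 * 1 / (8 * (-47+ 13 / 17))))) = 0.00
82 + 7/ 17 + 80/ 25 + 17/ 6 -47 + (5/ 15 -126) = -42953/ 510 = -84.22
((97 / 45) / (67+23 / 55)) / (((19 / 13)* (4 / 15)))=69355 / 845424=0.08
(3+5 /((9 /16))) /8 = 107 /72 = 1.49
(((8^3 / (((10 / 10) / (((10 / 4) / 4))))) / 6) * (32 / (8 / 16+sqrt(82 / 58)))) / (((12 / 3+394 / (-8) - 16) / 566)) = 134463488 / 19845 - 9273344 * sqrt(1189) / 19845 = -9337.31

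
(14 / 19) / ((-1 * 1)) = -14 / 19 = -0.74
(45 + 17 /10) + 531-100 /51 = 293627 /510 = 575.74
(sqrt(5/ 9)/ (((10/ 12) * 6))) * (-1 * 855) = -57 * sqrt(5) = -127.46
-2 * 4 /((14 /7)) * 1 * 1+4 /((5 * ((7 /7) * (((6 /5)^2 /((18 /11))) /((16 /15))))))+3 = -1 /33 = -0.03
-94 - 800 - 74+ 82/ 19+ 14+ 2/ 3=-54094/ 57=-949.02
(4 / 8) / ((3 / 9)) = 3 / 2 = 1.50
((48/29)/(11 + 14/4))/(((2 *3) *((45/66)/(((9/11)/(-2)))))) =-48/4205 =-0.01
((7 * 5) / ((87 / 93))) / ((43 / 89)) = 96565 / 1247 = 77.44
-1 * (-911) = 911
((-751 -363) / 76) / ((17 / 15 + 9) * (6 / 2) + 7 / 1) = -2785 / 7106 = -0.39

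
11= 11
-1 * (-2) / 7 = 2 / 7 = 0.29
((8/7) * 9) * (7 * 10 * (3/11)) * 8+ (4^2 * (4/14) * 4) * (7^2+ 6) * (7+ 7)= 172160/11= 15650.91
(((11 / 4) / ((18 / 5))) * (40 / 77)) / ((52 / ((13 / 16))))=25 / 4032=0.01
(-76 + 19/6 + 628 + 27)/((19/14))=24451/57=428.96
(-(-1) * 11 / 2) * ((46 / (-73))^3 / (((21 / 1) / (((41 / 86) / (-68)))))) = 5487317 / 11943599934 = 0.00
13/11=1.18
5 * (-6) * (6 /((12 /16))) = -240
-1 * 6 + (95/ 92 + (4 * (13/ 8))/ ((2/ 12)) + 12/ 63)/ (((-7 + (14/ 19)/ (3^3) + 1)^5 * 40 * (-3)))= -41738585005514762858793/ 6956481964225451786240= -6.00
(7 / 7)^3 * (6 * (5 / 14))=15 / 7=2.14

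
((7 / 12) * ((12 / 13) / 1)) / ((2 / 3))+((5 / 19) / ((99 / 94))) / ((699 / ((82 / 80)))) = 55247449 / 68370588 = 0.81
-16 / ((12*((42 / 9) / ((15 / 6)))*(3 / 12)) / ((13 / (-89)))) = 260 / 623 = 0.42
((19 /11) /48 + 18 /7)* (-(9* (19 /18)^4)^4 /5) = -2779709902551165192941797 /342051902860091719680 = -8126.57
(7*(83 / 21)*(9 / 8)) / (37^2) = 0.02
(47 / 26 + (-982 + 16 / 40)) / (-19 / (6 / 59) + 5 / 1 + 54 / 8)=764238 / 136565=5.60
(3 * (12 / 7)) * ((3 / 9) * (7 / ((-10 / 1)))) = -6 / 5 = -1.20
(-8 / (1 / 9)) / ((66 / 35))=-420 / 11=-38.18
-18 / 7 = -2.57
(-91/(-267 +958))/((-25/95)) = 1729/3455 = 0.50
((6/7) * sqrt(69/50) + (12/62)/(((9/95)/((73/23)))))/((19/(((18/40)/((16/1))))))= 27 * sqrt(138)/212800 + 219/22816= 0.01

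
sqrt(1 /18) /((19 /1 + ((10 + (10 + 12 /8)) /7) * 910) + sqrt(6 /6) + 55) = sqrt(2) /17220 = 0.00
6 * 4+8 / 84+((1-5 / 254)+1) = 139087 / 5334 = 26.08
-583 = -583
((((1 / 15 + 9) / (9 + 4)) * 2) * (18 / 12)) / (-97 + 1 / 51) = -3468 / 160745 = -0.02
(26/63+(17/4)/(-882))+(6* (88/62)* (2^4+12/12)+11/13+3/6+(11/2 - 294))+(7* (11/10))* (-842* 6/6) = -47099237903/7108920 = -6625.37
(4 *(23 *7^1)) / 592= 161 / 148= 1.09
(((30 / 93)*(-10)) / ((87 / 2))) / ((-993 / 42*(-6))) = -1400 / 2678121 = -0.00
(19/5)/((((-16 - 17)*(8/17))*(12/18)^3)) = -2907/3520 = -0.83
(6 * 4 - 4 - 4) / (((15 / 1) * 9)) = 16 / 135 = 0.12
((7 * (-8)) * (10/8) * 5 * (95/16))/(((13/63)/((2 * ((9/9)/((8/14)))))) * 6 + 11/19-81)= 46433625/1789024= 25.95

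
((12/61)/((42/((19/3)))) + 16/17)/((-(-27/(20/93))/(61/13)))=0.04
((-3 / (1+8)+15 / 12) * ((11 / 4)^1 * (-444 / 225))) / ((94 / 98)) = -219373 / 42300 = -5.19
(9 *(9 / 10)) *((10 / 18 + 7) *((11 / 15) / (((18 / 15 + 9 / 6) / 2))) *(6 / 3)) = 2992 / 45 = 66.49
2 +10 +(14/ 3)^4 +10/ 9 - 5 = 39073/ 81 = 482.38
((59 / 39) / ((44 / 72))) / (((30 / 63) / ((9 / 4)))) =33453 / 2860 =11.70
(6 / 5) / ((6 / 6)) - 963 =-4809 / 5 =-961.80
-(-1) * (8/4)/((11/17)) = 3.09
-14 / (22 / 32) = -20.36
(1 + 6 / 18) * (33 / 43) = 1.02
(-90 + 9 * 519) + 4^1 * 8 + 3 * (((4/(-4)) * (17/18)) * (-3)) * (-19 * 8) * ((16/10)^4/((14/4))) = 9597811/4375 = 2193.79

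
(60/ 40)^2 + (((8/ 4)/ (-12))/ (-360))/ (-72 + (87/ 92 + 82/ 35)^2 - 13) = 186911941777/ 83072204532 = 2.25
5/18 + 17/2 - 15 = -56/9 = -6.22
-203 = -203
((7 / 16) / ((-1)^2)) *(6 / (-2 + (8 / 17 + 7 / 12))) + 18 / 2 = 2403 / 386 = 6.23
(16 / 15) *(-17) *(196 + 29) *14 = -57120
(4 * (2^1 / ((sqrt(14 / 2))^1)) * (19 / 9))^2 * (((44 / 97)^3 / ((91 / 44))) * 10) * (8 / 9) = 6927680798720 / 423820699029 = 16.35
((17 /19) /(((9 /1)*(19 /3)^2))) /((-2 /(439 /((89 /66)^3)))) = -1072791324 /4835382371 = -0.22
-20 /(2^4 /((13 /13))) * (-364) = 455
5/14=0.36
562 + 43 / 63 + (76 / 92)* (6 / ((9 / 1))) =816125 / 1449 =563.23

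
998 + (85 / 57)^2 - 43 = 3110020 / 3249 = 957.22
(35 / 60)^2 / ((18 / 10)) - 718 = -930283 / 1296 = -717.81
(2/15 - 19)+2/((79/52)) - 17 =-40942/1185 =-34.55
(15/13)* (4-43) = -45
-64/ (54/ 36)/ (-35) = 128/ 105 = 1.22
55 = 55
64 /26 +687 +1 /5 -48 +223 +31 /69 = 3880022 /4485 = 865.11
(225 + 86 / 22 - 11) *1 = 2397 / 11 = 217.91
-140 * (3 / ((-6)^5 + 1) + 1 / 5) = -43456 / 1555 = -27.95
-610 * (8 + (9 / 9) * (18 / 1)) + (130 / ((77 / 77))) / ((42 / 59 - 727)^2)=-29122261615330 / 1836208201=-15860.00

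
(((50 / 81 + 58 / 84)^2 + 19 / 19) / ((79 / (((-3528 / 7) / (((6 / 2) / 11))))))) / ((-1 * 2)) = 38337695 / 1209411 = 31.70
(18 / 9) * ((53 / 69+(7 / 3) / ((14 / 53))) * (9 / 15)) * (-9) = -2385 / 23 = -103.70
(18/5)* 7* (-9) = -1134/5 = -226.80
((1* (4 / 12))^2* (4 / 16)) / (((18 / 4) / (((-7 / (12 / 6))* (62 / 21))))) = -0.06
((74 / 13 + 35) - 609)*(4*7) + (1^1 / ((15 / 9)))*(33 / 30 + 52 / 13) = -10341211 / 650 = -15909.56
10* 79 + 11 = 801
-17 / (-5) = 17 / 5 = 3.40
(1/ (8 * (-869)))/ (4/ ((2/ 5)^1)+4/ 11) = -1/ 72048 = -0.00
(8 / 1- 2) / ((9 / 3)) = 2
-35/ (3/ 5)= -175/ 3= -58.33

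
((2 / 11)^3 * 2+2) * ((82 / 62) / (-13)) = -8446 / 41261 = -0.20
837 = 837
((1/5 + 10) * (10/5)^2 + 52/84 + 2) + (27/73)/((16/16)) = 335642/7665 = 43.79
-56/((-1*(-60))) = -14/15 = -0.93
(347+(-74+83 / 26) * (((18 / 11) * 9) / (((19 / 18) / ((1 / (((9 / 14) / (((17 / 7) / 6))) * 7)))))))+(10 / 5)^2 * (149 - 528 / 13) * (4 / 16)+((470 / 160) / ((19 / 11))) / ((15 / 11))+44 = 268507801 / 652080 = 411.77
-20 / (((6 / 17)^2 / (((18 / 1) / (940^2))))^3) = -24137569 / 275947912422400000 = -0.00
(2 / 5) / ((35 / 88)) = 176 / 175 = 1.01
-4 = -4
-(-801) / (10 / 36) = 14418 / 5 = 2883.60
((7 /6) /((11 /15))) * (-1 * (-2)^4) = -280 /11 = -25.45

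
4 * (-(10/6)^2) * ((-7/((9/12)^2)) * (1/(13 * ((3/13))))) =11200/243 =46.09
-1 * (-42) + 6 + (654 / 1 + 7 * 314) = 2900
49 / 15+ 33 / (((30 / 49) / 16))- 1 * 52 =2441 / 3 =813.67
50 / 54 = 25 / 27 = 0.93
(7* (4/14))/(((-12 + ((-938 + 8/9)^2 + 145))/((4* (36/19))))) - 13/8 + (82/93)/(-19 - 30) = -80963089510979/49278284305656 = -1.64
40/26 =20/13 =1.54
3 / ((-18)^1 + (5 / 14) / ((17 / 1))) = -714 / 4279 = -0.17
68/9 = 7.56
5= 5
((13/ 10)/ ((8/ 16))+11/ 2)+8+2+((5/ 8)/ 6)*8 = 284/ 15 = 18.93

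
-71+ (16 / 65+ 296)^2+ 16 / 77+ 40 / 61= 1740225392617 / 19844825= 87691.65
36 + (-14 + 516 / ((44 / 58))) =7724 / 11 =702.18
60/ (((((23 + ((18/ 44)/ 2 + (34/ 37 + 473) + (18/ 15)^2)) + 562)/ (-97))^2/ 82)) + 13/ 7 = 26714316238668017/ 621070480298163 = 43.01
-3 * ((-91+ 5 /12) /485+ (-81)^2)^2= -1458012739348489 /11290800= -129132810.73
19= 19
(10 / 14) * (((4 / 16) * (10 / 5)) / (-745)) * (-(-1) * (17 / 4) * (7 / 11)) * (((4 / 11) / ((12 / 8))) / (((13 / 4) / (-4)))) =272 / 703131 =0.00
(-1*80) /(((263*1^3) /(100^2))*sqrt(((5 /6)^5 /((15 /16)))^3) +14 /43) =-38211933696491520 /155433750222887 +612581569344000*sqrt(2) /155433750222887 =-240.27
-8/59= -0.14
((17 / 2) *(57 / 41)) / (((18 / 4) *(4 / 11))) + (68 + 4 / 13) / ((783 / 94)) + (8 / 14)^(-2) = 41142853 / 2225808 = 18.48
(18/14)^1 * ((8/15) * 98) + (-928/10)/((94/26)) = 41.53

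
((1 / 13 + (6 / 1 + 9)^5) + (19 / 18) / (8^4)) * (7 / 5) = 1018967143565 / 958464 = 1063125.11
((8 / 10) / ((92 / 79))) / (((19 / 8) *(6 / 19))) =316 / 345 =0.92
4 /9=0.44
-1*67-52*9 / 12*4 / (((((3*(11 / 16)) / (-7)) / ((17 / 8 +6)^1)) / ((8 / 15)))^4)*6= -43790634.18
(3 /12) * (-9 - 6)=-15 /4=-3.75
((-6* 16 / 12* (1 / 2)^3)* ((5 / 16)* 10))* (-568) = 1775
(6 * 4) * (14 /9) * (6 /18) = 112 /9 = 12.44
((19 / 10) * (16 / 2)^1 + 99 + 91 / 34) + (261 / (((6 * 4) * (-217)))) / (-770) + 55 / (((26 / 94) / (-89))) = -5193525179789 / 295415120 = -17580.43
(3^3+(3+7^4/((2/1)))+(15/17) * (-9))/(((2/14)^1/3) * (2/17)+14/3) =290969/1112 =261.66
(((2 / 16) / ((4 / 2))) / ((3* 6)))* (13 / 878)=13 / 252864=0.00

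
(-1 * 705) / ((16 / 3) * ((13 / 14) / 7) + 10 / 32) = -1658160 / 2399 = -691.19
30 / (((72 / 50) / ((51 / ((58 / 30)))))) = 31875 / 58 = 549.57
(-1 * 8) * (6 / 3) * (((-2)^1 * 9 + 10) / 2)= 64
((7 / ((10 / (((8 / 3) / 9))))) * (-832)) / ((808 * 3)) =-2912 / 40905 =-0.07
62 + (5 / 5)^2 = 63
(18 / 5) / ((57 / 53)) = 318 / 95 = 3.35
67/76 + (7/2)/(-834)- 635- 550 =-18763607/15846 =-1184.12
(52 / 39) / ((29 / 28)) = 112 / 87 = 1.29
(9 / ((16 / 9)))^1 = 81 / 16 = 5.06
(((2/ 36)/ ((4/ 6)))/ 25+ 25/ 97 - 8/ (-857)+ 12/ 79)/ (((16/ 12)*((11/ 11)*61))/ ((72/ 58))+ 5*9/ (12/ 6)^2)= 7487957619/ 1361214514525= 0.01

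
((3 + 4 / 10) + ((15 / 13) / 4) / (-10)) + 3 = 3313 / 520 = 6.37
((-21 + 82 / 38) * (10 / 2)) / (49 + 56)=-358 / 399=-0.90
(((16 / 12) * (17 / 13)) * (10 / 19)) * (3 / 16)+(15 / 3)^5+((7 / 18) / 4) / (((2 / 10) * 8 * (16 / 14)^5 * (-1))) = 14569309664125 / 4661968896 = 3125.14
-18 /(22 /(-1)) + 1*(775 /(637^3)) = 2326282202 /2843223383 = 0.82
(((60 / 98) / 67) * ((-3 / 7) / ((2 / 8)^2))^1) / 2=-720 / 22981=-0.03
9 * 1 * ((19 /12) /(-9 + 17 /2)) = -57 /2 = -28.50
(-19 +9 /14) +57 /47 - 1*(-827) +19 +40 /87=47474989 /57246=829.32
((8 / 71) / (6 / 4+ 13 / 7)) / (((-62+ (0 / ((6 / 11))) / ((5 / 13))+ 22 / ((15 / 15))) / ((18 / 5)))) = -252 / 83425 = -0.00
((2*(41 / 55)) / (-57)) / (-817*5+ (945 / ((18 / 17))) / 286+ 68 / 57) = 4264 / 665233495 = 0.00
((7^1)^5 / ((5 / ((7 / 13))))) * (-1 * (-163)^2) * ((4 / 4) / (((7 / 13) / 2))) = -893090366 / 5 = -178618073.20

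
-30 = -30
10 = 10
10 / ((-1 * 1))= -10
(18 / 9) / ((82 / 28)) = 28 / 41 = 0.68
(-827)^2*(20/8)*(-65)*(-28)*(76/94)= 118251324100/47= 2515985619.15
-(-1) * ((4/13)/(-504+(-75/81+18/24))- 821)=-581155955/707863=-821.00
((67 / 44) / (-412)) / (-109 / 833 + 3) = -55811 / 43325920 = -0.00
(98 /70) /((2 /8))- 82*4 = -1612 /5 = -322.40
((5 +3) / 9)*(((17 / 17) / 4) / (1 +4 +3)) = 1 / 36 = 0.03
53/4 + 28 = 165/4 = 41.25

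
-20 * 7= -140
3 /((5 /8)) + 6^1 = 54 /5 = 10.80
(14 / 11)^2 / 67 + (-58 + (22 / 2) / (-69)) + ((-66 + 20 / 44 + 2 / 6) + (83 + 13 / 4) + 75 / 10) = -22075017 / 745844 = -29.60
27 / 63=3 / 7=0.43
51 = 51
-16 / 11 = -1.45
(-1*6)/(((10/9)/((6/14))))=-81/35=-2.31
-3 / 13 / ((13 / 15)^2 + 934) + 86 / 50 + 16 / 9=2151621814 / 615183075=3.50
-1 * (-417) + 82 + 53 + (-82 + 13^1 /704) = 330893 /704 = 470.02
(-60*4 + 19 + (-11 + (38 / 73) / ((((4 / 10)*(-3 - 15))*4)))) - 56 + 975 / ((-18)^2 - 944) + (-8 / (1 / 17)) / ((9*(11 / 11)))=-49646887 / 162936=-304.70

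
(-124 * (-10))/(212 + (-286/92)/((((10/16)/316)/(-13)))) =35650/593539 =0.06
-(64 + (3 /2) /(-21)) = -895 /14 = -63.93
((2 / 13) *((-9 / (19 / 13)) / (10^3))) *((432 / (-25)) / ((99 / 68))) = 7344 / 653125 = 0.01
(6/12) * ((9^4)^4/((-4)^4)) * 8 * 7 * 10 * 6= 194567119829443305/16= 12160444989340206.56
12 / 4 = 3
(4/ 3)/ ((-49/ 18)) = -24/ 49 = -0.49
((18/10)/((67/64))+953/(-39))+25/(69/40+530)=-22.67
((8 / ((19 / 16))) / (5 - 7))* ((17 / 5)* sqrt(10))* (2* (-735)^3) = 172802851200* sqrt(10) / 19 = 28760557682.27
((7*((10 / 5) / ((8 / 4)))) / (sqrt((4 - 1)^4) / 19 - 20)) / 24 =-19 / 1272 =-0.01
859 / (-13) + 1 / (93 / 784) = -69695 / 1209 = -57.65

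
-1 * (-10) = 10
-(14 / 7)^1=-2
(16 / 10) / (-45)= -8 / 225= -0.04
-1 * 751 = -751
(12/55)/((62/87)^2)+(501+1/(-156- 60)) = 5724608537/11416680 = 501.42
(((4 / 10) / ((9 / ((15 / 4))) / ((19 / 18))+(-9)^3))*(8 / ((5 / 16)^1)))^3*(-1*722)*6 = 166168191041536 / 13711097996096625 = 0.01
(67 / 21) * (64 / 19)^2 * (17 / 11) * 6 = 9330688 / 27797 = 335.67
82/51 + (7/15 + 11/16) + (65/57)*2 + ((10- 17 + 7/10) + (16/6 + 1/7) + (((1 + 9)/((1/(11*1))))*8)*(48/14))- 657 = 256310045/108528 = 2361.70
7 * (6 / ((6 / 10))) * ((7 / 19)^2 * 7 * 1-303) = -21143.49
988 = 988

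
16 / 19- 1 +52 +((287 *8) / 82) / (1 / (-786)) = -417167 / 19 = -21956.16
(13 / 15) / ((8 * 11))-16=-21107 / 1320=-15.99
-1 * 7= -7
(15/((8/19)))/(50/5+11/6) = 855/284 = 3.01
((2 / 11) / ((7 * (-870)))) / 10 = -1 / 334950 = -0.00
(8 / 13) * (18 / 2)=72 / 13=5.54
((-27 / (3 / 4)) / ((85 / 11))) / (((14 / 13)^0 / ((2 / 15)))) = -264 / 425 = -0.62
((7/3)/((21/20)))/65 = 4/117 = 0.03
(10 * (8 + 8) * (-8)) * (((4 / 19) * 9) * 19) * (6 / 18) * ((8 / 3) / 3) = -40960 / 3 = -13653.33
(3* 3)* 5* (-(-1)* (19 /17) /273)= 285 /1547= 0.18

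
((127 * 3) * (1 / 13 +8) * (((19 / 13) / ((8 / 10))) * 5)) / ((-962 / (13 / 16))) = -19002375 / 800384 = -23.74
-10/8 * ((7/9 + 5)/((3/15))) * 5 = -1625/9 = -180.56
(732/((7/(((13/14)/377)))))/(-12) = -61/2842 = -0.02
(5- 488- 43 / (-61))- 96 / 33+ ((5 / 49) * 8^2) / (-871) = -13895302108 / 28637609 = -485.21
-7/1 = -7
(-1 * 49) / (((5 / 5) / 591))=-28959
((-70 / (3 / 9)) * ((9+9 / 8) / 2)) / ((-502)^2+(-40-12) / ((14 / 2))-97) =-59535 / 14106376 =-0.00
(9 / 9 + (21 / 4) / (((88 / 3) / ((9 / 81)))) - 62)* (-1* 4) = 21465 / 88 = 243.92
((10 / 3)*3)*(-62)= -620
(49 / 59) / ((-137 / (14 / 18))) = -343 / 72747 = -0.00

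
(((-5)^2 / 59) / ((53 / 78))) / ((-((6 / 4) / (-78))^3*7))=274185600 / 21889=12526.18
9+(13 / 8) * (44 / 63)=1277 / 126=10.13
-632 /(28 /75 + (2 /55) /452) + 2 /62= -3652858777 /2158313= -1692.46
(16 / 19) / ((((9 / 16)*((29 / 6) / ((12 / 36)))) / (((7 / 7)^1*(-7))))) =-3584 / 4959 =-0.72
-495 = -495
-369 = -369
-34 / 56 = -17 / 28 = -0.61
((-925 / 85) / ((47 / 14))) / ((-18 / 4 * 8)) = 1295 / 14382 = 0.09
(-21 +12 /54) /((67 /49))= -15.20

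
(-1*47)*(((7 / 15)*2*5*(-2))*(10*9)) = 39480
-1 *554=-554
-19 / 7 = -2.71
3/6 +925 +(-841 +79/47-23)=5939/94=63.18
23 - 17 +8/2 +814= 824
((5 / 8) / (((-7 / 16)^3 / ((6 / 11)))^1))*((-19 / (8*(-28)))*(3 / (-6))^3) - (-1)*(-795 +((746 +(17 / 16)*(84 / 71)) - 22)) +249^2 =464529589807 / 7500724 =61931.30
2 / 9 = 0.22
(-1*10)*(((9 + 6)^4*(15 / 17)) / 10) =-44669.12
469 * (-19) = -8911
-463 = -463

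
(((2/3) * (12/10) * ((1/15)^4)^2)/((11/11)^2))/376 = 1/1204558593750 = 0.00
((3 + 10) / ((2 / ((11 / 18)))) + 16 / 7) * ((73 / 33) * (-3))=-115121 / 2772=-41.53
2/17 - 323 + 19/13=-71034/221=-321.42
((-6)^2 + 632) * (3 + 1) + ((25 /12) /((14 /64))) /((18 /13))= 506308 /189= 2678.88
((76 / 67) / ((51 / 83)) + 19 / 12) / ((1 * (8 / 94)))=2203031 / 54672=40.30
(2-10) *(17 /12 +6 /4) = -70 /3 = -23.33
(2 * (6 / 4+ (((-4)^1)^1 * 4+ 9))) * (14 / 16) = -77 / 8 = -9.62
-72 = -72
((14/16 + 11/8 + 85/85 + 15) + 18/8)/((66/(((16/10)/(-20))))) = -41/1650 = -0.02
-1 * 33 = -33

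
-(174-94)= -80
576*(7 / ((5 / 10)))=8064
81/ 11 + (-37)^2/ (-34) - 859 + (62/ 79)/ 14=-184453169/ 206822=-891.85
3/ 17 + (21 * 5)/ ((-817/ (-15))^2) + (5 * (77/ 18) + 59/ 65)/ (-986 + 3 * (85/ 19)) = 0.19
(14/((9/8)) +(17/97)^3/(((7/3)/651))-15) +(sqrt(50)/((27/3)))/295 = -8654936/8214057 +sqrt(2)/531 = -1.05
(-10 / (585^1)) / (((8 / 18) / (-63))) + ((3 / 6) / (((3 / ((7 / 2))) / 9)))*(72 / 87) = 5103 / 754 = 6.77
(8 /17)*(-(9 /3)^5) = -1944 /17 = -114.35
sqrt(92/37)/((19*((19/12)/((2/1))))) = 48*sqrt(851)/13357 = 0.10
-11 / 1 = -11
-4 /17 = -0.24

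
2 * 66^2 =8712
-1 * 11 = -11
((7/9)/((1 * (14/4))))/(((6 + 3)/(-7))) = -14/81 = -0.17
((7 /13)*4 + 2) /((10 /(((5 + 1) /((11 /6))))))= 1.36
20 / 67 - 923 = -61821 / 67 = -922.70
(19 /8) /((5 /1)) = 19 /40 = 0.48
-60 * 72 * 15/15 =-4320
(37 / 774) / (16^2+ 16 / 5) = 185 / 1003104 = 0.00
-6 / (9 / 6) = -4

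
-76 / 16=-19 / 4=-4.75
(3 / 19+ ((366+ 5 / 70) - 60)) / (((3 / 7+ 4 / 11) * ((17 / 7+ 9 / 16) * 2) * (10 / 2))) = 25088756 / 1941325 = 12.92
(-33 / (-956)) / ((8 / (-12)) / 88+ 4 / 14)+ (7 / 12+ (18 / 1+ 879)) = 661678609 / 737076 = 897.71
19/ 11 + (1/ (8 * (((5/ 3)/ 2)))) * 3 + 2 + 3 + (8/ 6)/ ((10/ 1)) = 965/ 132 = 7.31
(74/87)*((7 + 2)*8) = 1776/29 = 61.24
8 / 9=0.89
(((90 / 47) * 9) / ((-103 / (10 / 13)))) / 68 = -2025 / 1069861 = -0.00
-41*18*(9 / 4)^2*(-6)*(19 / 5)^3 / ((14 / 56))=615025953 / 125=4920207.62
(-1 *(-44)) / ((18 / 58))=1276 / 9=141.78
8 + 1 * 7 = 15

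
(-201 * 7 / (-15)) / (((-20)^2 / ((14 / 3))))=1.09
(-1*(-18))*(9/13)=162/13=12.46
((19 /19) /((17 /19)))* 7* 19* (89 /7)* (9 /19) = 15219 /17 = 895.24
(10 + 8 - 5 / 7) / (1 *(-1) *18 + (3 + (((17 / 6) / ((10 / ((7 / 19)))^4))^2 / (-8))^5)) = -3387597839578480259316288696711424113444890452025316200901016289280000000000000000000000000000000000000000 / 2939651017816036588662895150038839106708376012088084306567087454491055353082625825216484633987889738335143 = -1.15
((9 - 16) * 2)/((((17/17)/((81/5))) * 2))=-567/5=-113.40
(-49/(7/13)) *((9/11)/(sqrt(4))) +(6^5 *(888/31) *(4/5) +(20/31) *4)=19597729/110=178161.17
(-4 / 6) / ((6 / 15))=-5 / 3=-1.67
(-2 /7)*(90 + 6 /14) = -1266 /49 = -25.84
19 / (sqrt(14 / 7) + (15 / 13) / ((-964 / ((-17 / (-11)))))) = 667892940 / 38006282783 + 361060304176*sqrt(2) / 38006282783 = 13.45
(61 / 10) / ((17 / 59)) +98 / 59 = 229001 / 10030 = 22.83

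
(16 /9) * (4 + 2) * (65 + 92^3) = 24920096 /3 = 8306698.67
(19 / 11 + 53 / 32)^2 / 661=1418481 / 81900544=0.02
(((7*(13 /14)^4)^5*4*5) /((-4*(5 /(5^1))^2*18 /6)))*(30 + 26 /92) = -18909938956006395441606995 /98141244283328397312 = -192680.86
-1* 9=-9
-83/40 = -2.08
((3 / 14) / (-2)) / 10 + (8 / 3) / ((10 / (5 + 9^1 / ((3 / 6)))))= 5143 / 840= 6.12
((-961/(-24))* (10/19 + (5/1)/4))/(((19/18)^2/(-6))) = -10508535/27436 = -383.02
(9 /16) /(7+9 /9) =0.07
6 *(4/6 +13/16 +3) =215/8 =26.88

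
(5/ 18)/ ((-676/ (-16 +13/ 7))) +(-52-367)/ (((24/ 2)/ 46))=-45602119/ 28392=-1606.16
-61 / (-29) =61 / 29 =2.10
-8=-8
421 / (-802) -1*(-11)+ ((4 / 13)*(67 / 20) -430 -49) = -24370471 / 52130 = -467.49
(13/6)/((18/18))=13/6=2.17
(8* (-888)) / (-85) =7104 / 85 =83.58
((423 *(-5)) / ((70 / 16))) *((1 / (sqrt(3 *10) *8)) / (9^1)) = -47 *sqrt(30) / 210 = -1.23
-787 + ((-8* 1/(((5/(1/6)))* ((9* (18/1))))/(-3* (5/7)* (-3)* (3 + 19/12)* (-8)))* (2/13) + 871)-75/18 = 2080596403/26061750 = 79.83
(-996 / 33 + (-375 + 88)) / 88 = -3489 / 968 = -3.60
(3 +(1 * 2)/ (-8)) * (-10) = -55/ 2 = -27.50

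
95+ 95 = 190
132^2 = 17424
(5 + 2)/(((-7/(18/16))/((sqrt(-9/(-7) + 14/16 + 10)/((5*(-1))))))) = 0.78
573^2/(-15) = -109443/5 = -21888.60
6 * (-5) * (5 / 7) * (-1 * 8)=171.43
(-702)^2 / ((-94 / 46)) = -11334492 / 47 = -241159.40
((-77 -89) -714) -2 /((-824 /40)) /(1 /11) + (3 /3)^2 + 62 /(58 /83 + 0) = -2357364 /2987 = -789.21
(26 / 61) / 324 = 13 / 9882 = 0.00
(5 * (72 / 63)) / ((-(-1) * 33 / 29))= 1160 / 231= 5.02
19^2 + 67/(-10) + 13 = 3673/10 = 367.30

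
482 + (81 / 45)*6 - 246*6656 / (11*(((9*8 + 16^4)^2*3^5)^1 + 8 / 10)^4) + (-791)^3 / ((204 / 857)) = -4009991713122058752757404668034921379168380224780307810602777 / 1928694637917870506137029824660146210583447603578260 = -2079122134.88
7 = 7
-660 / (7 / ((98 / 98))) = -660 / 7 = -94.29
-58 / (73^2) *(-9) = 522 / 5329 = 0.10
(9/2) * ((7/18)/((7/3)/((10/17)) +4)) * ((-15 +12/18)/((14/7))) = -1.57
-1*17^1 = -17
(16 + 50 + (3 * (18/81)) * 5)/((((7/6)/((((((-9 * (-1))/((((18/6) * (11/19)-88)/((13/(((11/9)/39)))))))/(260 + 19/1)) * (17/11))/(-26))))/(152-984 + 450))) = -9008165088/43035223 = -209.32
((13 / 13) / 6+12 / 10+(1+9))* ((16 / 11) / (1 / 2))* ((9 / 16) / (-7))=-93 / 35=-2.66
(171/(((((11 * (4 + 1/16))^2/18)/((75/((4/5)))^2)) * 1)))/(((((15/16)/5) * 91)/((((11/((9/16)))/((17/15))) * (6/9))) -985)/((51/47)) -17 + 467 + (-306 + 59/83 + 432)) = -3001921689600000/73052688014449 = -41.09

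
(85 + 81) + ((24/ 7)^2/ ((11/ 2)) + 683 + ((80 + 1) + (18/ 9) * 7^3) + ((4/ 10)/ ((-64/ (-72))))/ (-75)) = 436086383/ 269500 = 1618.13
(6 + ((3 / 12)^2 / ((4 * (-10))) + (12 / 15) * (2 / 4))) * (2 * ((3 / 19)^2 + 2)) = 25.91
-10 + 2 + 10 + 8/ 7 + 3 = 43/ 7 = 6.14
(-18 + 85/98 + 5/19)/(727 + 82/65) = -2041715/88141494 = -0.02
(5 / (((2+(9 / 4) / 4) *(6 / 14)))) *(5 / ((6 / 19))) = 26600 / 369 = 72.09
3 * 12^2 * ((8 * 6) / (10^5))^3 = 1458 / 30517578125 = 0.00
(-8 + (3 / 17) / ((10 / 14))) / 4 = -659 / 340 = -1.94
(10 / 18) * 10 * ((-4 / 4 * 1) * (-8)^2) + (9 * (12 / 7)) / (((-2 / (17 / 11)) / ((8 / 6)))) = -257416 / 693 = -371.45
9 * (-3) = -27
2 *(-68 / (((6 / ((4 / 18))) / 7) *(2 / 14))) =-6664 / 27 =-246.81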